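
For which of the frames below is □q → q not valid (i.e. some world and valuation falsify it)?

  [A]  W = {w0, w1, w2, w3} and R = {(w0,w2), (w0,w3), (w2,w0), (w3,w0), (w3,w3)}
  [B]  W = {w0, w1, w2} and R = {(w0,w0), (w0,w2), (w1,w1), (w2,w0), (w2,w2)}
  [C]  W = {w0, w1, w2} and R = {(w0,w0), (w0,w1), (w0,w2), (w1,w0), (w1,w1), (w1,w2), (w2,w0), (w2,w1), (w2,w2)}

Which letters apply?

A

The schema □q → q is axiom T; it is valid on a frame iff R is reflexive.
(A) R is not reflexive (not w0 R w0), so the schema fails here.
(B) R is reflexive (each world relates to itself), so the schema is valid here.
(C) R is reflexive (each world relates to itself), so the schema is valid here.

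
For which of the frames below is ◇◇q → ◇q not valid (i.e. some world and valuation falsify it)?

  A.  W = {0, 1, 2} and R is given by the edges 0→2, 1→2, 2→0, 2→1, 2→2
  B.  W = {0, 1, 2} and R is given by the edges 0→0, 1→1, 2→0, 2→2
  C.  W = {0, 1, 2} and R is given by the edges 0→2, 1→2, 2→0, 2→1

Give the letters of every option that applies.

A, C

The schema ◇◇q → ◇q is the dual of axiom 4; it is valid on a frame iff R is transitive.
(A) R is not transitive (0 R 2 and 2 R 0 but not 0 R 0), so the schema fails here.
(B) R is transitive (R is closed under composition), so the schema is valid here.
(C) R is not transitive (0 R 2 and 2 R 0 but not 0 R 0), so the schema fails here.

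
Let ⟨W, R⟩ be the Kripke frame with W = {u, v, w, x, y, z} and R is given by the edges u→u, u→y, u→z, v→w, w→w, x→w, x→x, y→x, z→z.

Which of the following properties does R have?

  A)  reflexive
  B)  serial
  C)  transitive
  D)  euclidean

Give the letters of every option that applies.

(A) not reflexive: not v R v.
(B) serial: every world has an R-successor.
(C) not transitive: u R y and y R x but not u R x.
(D) not euclidean: u R y and u R u but not y R u.

B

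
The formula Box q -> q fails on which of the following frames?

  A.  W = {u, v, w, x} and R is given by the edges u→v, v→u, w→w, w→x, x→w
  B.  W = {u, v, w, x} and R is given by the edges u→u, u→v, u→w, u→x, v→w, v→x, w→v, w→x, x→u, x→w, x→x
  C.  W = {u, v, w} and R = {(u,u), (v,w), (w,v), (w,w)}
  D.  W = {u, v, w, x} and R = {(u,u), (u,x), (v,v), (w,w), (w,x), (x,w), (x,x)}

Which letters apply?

The schema Box q -> q is axiom T; it is valid on a frame iff R is reflexive.
(A) R is not reflexive (not u R u), so the schema fails here.
(B) R is not reflexive (not v R v), so the schema fails here.
(C) R is not reflexive (not v R v), so the schema fails here.
(D) R is reflexive (each world relates to itself), so the schema is valid here.

A, B, C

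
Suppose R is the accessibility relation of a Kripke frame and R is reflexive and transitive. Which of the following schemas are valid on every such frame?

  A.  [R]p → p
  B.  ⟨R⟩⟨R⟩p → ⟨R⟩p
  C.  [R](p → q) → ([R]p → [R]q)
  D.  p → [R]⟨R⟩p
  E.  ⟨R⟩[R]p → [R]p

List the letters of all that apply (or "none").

Reflexive relations are serial.
(A) [R]p → p is axiom T, which corresponds to reflexivity. Every such R is reflexive — valid.
(B) ⟨R⟩⟨R⟩p → ⟨R⟩p is the dual of axiom 4; it is valid on a frame exactly when R is transitive. Every such R is transitive, so valid.
(C) [R](p → q) → ([R]p → [R]q) is axiom K, valid on every Kripke frame — valid.
(D) axiom B: valid iff R is symmetric. Such an R need not be symmetric — not valid.
(E) ⟨R⟩[R]p → [R]p is the dual of axiom 5, which corresponds to the euclidean property. Such an R need not be euclidean — not valid.

A, B, C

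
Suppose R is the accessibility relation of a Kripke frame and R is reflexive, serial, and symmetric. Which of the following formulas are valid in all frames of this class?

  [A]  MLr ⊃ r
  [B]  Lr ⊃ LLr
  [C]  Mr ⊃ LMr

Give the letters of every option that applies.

(A) MLr ⊃ r (the dual of axiom B) characterises the symmetric frames. Every such R is symmetric — valid.
(B) Lr ⊃ LLr is axiom 4, which corresponds to transitivity. Such an R need not be transitive — not valid.
(C) Mr ⊃ LMr is axiom 5, which corresponds to the euclidean property. Such an R need not be euclidean — not valid.

A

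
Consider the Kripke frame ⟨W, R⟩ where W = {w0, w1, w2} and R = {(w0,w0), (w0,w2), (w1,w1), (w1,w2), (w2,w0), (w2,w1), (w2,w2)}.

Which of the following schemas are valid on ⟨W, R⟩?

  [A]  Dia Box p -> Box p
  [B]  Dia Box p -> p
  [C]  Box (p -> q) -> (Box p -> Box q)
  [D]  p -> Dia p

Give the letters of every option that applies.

B, C, D

R is reflexive: each world relates to itself.
R is symmetric: every R-edge is matched by its reverse.
R is not euclidean: w2 R w0 and w2 R w1 but not w0 R w1.
(A) Dia Box p -> Box p is the dual of axiom 5, which corresponds to the euclidean property. R is not euclidean — not valid.
(B) the dual of axiom B: valid iff R is symmetric. R is symmetric — valid.
(C) Box (p -> q) -> (Box p -> Box q) is axiom K, valid on every Kripke frame — valid.
(D) the dual of axiom T: valid iff R is reflexive. R is reflexive — valid.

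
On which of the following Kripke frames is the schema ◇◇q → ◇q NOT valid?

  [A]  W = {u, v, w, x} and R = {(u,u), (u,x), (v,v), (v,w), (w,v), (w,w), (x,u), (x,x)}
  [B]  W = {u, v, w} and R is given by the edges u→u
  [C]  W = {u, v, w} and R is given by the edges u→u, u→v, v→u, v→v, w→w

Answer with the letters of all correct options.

none

The schema ◇◇q → ◇q is the dual of axiom 4; it is valid on a frame iff R is transitive.
(A) R is transitive (R is closed under composition), so the schema is valid here.
(B) R is transitive (R is closed under composition), so the schema is valid here.
(C) R is transitive (R is closed under composition), so the schema is valid here.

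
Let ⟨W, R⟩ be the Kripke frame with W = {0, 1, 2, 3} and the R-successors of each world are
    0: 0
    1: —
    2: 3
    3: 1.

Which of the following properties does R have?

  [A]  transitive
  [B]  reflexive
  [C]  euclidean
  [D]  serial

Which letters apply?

none

(A) not transitive: 2 R 3 and 3 R 1 but not 2 R 1.
(B) not reflexive: not 1 R 1.
(C) not euclidean: 2 R 3 and 2 R 3 but not 3 R 3.
(D) not serial: 1 has no R-successor.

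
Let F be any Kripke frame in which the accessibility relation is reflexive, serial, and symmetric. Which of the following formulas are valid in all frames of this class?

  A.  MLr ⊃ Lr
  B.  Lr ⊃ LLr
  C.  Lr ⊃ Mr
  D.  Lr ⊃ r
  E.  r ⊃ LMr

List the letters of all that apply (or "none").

(A) MLr ⊃ Lr is the dual of axiom 5, which corresponds to the euclidean property. Such an R need not be euclidean — not valid.
(B) Lr ⊃ LLr (axiom 4) characterises the transitive frames. Such an R need not be transitive — not valid.
(C) Lr ⊃ Mr is axiom D, which corresponds to seriality. Every such R is serial — valid.
(D) Lr ⊃ r (axiom T) characterises the reflexive frames. Every such R is reflexive — valid.
(E) r ⊃ LMr (axiom B) characterises the symmetric frames. Every such R is symmetric — valid.

C, D, E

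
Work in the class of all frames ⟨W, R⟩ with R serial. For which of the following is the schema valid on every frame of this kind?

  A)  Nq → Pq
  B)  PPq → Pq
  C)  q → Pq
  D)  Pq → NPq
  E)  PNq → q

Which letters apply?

A

(A) Nq → Pq is axiom D, which corresponds to seriality. Every such R is serial — valid.
(B) the dual of axiom 4: valid iff R is transitive. Such an R need not be transitive — not valid.
(C) q → Pq is the dual of axiom T; it is valid on a frame exactly when R is reflexive. Such an R need not be reflexive, so not valid.
(D) Pq → NPq is axiom 5; it is valid on a frame exactly when R is euclidean. Such an R need not be euclidean, so not valid.
(E) PNq → q is the dual of axiom B, which corresponds to symmetry. Such an R need not be symmetric — not valid.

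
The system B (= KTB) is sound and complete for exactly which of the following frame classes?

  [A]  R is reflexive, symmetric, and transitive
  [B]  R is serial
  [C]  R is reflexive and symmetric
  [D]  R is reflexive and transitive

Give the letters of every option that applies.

(A) this class determines S5, not B (= KTB).
(B) this class determines D, not B (= KTB).
(C) B (= KTB) is sound and complete for exactly this class.
(D) this class determines S4, not B (= KTB).

C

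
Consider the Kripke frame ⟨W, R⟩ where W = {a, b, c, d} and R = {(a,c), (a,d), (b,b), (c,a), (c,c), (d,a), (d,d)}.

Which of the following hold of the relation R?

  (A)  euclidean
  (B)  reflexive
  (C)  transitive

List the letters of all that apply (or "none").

(A) not euclidean: a R c and a R d but not c R d.
(B) not reflexive: not a R a.
(C) not transitive: a R c and c R a but not a R a.

none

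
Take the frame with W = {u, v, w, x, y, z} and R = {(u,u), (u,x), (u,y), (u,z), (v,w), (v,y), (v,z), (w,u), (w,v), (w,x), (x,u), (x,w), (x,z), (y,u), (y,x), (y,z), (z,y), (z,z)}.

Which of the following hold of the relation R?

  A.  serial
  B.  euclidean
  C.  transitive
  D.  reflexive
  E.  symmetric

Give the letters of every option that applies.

(A) serial: every world has an R-successor.
(B) not euclidean: u R x and u R y but not x R y.
(C) not transitive: u R x and x R w but not u R w.
(D) not reflexive: not v R v.
(E) not symmetric: u R z but not z R u.

A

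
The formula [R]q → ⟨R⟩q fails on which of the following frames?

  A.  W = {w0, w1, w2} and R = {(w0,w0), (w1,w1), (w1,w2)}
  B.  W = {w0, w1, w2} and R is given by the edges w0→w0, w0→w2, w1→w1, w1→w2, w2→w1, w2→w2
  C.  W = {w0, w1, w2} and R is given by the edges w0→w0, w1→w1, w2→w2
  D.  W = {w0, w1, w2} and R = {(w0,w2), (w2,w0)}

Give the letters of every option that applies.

A, D

The schema [R]q → ⟨R⟩q is axiom D; it is valid on a frame iff R is serial.
(A) R is not serial (w2 has no R-successor), so the schema fails here.
(B) R is serial (every world has an R-successor), so the schema is valid here.
(C) R is serial (every world has an R-successor), so the schema is valid here.
(D) R is not serial (w1 has no R-successor), so the schema fails here.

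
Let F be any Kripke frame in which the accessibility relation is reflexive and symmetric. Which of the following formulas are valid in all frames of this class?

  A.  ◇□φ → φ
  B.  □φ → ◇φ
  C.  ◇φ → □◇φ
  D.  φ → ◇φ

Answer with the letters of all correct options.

A, B, D

Reflexive relations are serial.
(A) ◇□φ → φ is the dual of axiom B, which corresponds to symmetry. Every such R is symmetric — valid.
(B) axiom D: valid iff R is serial. Every such R is serial — valid.
(C) ◇φ → □◇φ is axiom 5; it is valid on a frame exactly when R is euclidean. Such an R need not be euclidean, so not valid.
(D) the dual of axiom T: valid iff R is reflexive. Every such R is reflexive — valid.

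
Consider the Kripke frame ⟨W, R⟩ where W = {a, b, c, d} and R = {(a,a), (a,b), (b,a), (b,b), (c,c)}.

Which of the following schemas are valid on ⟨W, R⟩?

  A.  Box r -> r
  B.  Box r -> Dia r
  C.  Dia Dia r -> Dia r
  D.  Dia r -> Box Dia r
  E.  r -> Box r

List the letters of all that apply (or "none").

R is not reflexive: not d R d.
R is transitive: R is closed under composition.
R is euclidean: any two R-successors of the same world are R-related.
R is not serial: d has no R-successor.
R is not a subset of the identity: a R b with a ≠ b.
(A) Box r -> r is axiom T; it is valid on a frame exactly when R is reflexive. R is not reflexive, so not valid.
(B) Box r -> Dia r (axiom D) characterises the serial frames. R is not serial — not valid.
(C) Dia Dia r -> Dia r is the dual of axiom 4, which corresponds to transitivity. R is transitive — valid.
(D) Dia r -> Box Dia r is axiom 5, which corresponds to the euclidean property. R is euclidean — valid.
(E) r -> Box r (equivalent to ◇p→p) corresponds to R being a subset of the identity. Here R ⊄ identity, so not valid.

C, D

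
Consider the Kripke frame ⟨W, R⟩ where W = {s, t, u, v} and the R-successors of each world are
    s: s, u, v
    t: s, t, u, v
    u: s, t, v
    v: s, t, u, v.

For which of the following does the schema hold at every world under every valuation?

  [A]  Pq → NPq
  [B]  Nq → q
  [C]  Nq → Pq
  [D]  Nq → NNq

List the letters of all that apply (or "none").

R is not reflexive: not u R u.
R is not transitive: s R u and u R t but not s R t.
R is not euclidean: t R s and t R t but not s R t.
R is serial: every world has an R-successor.
(A) Pq → NPq is axiom 5; it is valid on a frame exactly when R is euclidean. R is not euclidean, so not valid.
(B) Nq → q is axiom T, which corresponds to reflexivity. R is not reflexive — not valid.
(C) Nq → Pq (axiom D) characterises the serial frames. R is serial — valid.
(D) Nq → NNq is axiom 4; it is valid on a frame exactly when R is transitive. R is not transitive, so not valid.

C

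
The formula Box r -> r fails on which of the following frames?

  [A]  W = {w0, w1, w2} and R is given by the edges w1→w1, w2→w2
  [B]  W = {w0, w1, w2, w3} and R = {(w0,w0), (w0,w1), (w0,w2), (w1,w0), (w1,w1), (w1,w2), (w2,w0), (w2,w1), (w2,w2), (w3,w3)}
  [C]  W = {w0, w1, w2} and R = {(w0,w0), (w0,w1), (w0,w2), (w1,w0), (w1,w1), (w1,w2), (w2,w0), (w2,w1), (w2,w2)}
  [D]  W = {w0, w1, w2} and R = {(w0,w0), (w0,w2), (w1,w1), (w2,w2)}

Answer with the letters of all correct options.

A

The schema Box r -> r is axiom T; it is valid on a frame iff R is reflexive.
(A) R is not reflexive (not w0 R w0), so the schema fails here.
(B) R is reflexive (each world relates to itself), so the schema is valid here.
(C) R is reflexive (each world relates to itself), so the schema is valid here.
(D) R is reflexive (each world relates to itself), so the schema is valid here.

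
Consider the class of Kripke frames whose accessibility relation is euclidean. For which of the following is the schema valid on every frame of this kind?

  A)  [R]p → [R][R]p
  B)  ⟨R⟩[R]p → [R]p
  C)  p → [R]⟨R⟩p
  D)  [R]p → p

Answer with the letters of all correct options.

B

(A) [R]p → [R][R]p is axiom 4, which corresponds to transitivity. Such an R need not be transitive — not valid.
(B) ⟨R⟩[R]p → [R]p is the dual of axiom 5; it is valid on a frame exactly when R is euclidean. Every such R is euclidean, so valid.
(C) p → [R]⟨R⟩p is axiom B, which corresponds to symmetry. Such an R need not be symmetric — not valid.
(D) axiom T: valid iff R is reflexive. Such an R need not be reflexive — not valid.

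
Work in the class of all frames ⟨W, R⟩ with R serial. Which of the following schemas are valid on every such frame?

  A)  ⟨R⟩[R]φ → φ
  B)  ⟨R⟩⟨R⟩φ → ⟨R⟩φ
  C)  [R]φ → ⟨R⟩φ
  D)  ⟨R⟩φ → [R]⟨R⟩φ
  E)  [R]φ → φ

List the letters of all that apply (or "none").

(A) ⟨R⟩[R]φ → φ is the dual of axiom B, which corresponds to symmetry. Such an R need not be symmetric — not valid.
(B) ⟨R⟩⟨R⟩φ → ⟨R⟩φ (the dual of axiom 4) characterises the transitive frames. Such an R need not be transitive — not valid.
(C) [R]φ → ⟨R⟩φ (axiom D) characterises the serial frames. Every such R is serial — valid.
(D) axiom 5: valid iff R is euclidean. Such an R need not be euclidean — not valid.
(E) [R]φ → φ is axiom T, which corresponds to reflexivity. Such an R need not be reflexive — not valid.

C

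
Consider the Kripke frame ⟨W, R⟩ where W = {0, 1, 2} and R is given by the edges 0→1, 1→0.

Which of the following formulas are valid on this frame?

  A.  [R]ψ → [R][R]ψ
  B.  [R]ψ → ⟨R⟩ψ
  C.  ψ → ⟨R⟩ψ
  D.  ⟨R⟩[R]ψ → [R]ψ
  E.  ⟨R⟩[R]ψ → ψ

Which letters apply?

R is not reflexive: not 0 R 0.
R is symmetric: every R-edge is matched by its reverse.
R is not transitive: 0 R 1 and 1 R 0 but not 0 R 0.
R is not euclidean: 0 R 1 and 0 R 1 but not 1 R 1.
R is not serial: 2 has no R-successor.
(A) axiom 4: valid iff R is transitive. R is not transitive — not valid.
(B) [R]ψ → ⟨R⟩ψ (axiom D) characterises the serial frames. R is not serial — not valid.
(C) ψ → ⟨R⟩ψ is the dual of axiom T, which corresponds to reflexivity. R is not reflexive — not valid.
(D) the dual of axiom 5: valid iff R is euclidean. R is not euclidean — not valid.
(E) the dual of axiom B: valid iff R is symmetric. R is symmetric — valid.

E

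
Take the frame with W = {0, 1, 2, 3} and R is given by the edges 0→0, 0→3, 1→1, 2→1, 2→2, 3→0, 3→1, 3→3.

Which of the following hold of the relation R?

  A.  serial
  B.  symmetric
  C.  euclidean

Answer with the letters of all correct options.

(A) serial: every world has an R-successor.
(B) not symmetric: 2 R 1 but not 1 R 2.
(C) not euclidean: 2 R 1 and 2 R 2 but not 1 R 2.

A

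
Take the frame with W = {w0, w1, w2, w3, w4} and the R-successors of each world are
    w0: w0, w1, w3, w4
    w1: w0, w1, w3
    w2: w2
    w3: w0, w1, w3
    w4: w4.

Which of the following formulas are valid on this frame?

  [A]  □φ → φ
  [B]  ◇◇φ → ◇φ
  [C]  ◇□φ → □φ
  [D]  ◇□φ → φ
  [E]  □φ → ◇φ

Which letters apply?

A, E

R is reflexive: each world relates to itself.
R is not symmetric: w0 R w4 but not w4 R w0.
R is not transitive: w1 R w0 and w0 R w4 but not w1 R w4.
R is not euclidean: w0 R w1 and w0 R w4 but not w1 R w4.
R is serial: every world has an R-successor.
(A) □φ → φ is axiom T, which corresponds to reflexivity. R is reflexive — valid.
(B) ◇◇φ → ◇φ is the dual of axiom 4, which corresponds to transitivity. R is not transitive — not valid.
(C) ◇□φ → □φ is the dual of axiom 5; it is valid on a frame exactly when R is euclidean. R is not euclidean, so not valid.
(D) the dual of axiom B: valid iff R is symmetric. R is not symmetric — not valid.
(E) □φ → ◇φ is axiom D, which corresponds to seriality. R is serial — valid.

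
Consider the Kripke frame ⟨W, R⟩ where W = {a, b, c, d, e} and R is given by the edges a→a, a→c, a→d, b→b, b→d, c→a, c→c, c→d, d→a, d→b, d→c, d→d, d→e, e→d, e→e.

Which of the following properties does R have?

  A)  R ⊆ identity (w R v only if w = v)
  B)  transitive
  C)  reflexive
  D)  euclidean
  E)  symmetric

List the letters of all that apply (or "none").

C, E

(A) not ⊆ identity: a R c with a ≠ c.
(B) not transitive: a R d and d R b but not a R b.
(C) reflexive: each world relates to itself.
(D) not euclidean: d R a and d R b but not a R b.
(E) symmetric: every R-edge is matched by its reverse.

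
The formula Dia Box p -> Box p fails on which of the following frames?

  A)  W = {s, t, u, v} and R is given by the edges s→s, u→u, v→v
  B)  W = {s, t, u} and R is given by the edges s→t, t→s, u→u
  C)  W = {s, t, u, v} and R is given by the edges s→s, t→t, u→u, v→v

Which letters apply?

B

The schema Dia Box p -> Box p is the dual of axiom 5; it is valid on a frame iff R is euclidean.
(A) R is euclidean (any two R-successors of the same world are R-related), so the schema is valid here.
(B) R is not euclidean (s R t and s R t but not t R t), so the schema fails here.
(C) R is euclidean (any two R-successors of the same world are R-related), so the schema is valid here.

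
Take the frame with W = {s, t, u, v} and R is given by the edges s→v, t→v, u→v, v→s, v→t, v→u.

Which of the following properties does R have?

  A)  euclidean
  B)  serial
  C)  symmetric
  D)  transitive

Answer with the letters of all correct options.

(A) not euclidean: v R s and v R t but not s R t.
(B) serial: every world has an R-successor.
(C) symmetric: every R-edge is matched by its reverse.
(D) not transitive: s R v and v R s but not s R s.

B, C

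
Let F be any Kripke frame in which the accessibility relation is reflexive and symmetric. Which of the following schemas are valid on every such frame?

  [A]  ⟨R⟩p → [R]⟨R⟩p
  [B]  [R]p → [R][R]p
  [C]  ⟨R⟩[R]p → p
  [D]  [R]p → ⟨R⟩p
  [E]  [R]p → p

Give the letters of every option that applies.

C, D, E

Reflexive relations are serial.
(A) ⟨R⟩p → [R]⟨R⟩p is axiom 5; it is valid on a frame exactly when R is euclidean. Such an R need not be euclidean, so not valid.
(B) [R]p → [R][R]p is axiom 4, which corresponds to transitivity. Such an R need not be transitive — not valid.
(C) ⟨R⟩[R]p → p (the dual of axiom B) characterises the symmetric frames. Every such R is symmetric — valid.
(D) [R]p → ⟨R⟩p (axiom D) characterises the serial frames. Every such R is serial — valid.
(E) [R]p → p is axiom T, which corresponds to reflexivity. Every such R is reflexive — valid.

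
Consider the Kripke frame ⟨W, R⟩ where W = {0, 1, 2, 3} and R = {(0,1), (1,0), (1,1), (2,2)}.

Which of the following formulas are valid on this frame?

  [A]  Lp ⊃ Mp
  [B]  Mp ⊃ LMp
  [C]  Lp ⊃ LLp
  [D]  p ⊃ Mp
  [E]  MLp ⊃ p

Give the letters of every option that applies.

E

R is not reflexive: not 0 R 0.
R is symmetric: every R-edge is matched by its reverse.
R is not transitive: 0 R 1 and 1 R 0 but not 0 R 0.
R is not euclidean: 1 R 0 and 1 R 0 but not 0 R 0.
R is not serial: 3 has no R-successor.
(A) Lp ⊃ Mp is axiom D; it is valid on a frame exactly when R is serial. R is not serial, so not valid.
(B) Mp ⊃ LMp (axiom 5) characterises the euclidean frames. R is not euclidean — not valid.
(C) axiom 4: valid iff R is transitive. R is not transitive — not valid.
(D) the dual of axiom T: valid iff R is reflexive. R is not reflexive — not valid.
(E) MLp ⊃ p is the dual of axiom B; it is valid on a frame exactly when R is symmetric. R is symmetric, so valid.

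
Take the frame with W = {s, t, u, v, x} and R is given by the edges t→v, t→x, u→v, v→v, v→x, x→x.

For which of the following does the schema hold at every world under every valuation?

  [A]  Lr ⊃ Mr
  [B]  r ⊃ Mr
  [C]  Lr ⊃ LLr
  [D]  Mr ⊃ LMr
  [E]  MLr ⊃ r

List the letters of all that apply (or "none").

none

R is not reflexive: not s R s.
R is not symmetric: t R v but not v R t.
R is not transitive: u R v and v R x but not u R x.
R is not euclidean: t R x and t R v but not x R v.
R is not serial: s has no R-successor.
(A) axiom D: valid iff R is serial. R is not serial — not valid.
(B) r ⊃ Mr (the dual of axiom T) characterises the reflexive frames. R is not reflexive — not valid.
(C) Lr ⊃ LLr is axiom 4, which corresponds to transitivity. R is not transitive — not valid.
(D) axiom 5: valid iff R is euclidean. R is not euclidean — not valid.
(E) MLr ⊃ r is the dual of axiom B, which corresponds to symmetry. R is not symmetric — not valid.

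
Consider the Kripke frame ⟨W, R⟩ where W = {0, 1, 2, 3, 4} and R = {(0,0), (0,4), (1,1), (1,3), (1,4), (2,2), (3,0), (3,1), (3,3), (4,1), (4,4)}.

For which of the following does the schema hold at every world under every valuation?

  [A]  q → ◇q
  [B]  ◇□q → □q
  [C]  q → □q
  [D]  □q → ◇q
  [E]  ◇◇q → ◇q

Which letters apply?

A, D

R is reflexive: each world relates to itself.
R is not transitive: 0 R 4 and 4 R 1 but not 0 R 1.
R is not euclidean: 0 R 4 and 0 R 0 but not 4 R 0.
R is serial: every world has an R-successor.
R is not a subset of the identity: 0 R 4 with 0 ≠ 4.
(A) q → ◇q is the dual of axiom T, which corresponds to reflexivity. R is reflexive — valid.
(B) ◇□q → □q is the dual of axiom 5; it is valid on a frame exactly when R is euclidean. R is not euclidean, so not valid.
(C) q → □q (equivalent to ◇p→p) corresponds to R being a subset of the identity. Here R ⊄ identity, so not valid.
(D) □q → ◇q is axiom D, which corresponds to seriality. R is serial — valid.
(E) the dual of axiom 4: valid iff R is transitive. R is not transitive — not valid.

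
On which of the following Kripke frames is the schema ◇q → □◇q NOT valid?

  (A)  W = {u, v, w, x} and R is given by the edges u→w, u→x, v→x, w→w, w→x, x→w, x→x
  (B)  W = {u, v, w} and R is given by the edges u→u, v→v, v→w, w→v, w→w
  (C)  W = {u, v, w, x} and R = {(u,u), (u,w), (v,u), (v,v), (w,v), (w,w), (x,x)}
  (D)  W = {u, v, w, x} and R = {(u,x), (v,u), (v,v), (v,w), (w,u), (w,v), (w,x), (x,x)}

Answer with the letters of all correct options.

The schema ◇q → □◇q is axiom 5; it is valid on a frame iff R is euclidean.
(A) R is euclidean (any two R-successors of the same world are R-related), so the schema is valid here.
(B) R is euclidean (any two R-successors of the same world are R-related), so the schema is valid here.
(C) R is not euclidean (u R w and u R u but not w R u), so the schema fails here.
(D) R is not euclidean (v R u and v R v but not u R v), so the schema fails here.

C, D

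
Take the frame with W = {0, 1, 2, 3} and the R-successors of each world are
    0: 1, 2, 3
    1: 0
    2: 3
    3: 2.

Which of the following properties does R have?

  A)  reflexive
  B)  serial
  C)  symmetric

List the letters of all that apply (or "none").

(A) not reflexive: not 0 R 0.
(B) serial: every world has an R-successor.
(C) not symmetric: 0 R 2 but not 2 R 0.

B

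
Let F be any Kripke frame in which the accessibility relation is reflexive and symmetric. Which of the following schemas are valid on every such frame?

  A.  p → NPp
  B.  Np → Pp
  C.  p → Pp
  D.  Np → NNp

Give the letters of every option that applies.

A, B, C

Reflexive relations are serial.
(A) p → NPp is axiom B; it is valid on a frame exactly when R is symmetric. Every such R is symmetric, so valid.
(B) Np → Pp is axiom D; it is valid on a frame exactly when R is serial. Every such R is serial, so valid.
(C) p → Pp (the dual of axiom T) characterises the reflexive frames. Every such R is reflexive — valid.
(D) Np → NNp (axiom 4) characterises the transitive frames. Such an R need not be transitive — not valid.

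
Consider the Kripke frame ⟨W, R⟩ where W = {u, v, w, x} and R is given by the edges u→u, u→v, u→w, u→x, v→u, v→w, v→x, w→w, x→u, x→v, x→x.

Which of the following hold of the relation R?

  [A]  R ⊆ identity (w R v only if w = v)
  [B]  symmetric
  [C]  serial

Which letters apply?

(A) not ⊆ identity: u R v with u ≠ v.
(B) not symmetric: u R w but not w R u.
(C) serial: every world has an R-successor.

C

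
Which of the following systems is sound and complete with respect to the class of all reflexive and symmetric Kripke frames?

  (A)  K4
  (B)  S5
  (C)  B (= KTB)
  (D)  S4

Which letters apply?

(A) K4 is determined by the class of transitive frames.
(B) S5 is determined by the class of reflexive, symmetric, and transitive frames.
(C) B (= KTB) is determined by exactly this class.
(D) S4 is determined by the class of reflexive and transitive frames.

C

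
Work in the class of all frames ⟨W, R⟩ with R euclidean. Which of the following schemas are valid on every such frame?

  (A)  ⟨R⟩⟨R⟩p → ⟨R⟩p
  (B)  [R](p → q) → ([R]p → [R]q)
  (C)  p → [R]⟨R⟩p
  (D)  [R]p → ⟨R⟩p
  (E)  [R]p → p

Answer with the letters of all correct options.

B

(A) ⟨R⟩⟨R⟩p → ⟨R⟩p (the dual of axiom 4) characterises the transitive frames. Such an R need not be transitive — not valid.
(B) [R](p → q) → ([R]p → [R]q) is axiom K, valid on every Kripke frame — valid.
(C) p → [R]⟨R⟩p is axiom B; it is valid on a frame exactly when R is symmetric. Such an R need not be symmetric, so not valid.
(D) axiom D: valid iff R is serial. Such an R need not be serial — not valid.
(E) [R]p → p is axiom T; it is valid on a frame exactly when R is reflexive. Such an R need not be reflexive, so not valid.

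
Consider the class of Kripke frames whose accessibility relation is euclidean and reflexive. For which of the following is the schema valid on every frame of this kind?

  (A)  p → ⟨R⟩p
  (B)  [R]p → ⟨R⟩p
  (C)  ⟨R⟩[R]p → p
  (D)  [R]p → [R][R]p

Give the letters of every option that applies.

A reflexive euclidean relation is also symmetric (from wRw and wRv the euclidean condition gives vRw) and hence transitive; it is an equivalence relation.
(A) p → ⟨R⟩p is the dual of axiom T; it is valid on a frame exactly when R is reflexive. Every such R is reflexive, so valid.
(B) [R]p → ⟨R⟩p is axiom D; it is valid on a frame exactly when R is serial. Every such R is serial, so valid.
(C) the dual of axiom B: valid iff R is symmetric. Every such R is symmetric — valid.
(D) [R]p → [R][R]p (axiom 4) characterises the transitive frames. Every such R is transitive — valid.

A, B, C, D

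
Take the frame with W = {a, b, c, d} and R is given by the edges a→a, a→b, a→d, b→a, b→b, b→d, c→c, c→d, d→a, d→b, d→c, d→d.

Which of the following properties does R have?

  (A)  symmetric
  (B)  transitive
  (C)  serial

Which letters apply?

A, C

(A) symmetric: every R-edge is matched by its reverse.
(B) not transitive: a R d and d R c but not a R c.
(C) serial: every world has an R-successor.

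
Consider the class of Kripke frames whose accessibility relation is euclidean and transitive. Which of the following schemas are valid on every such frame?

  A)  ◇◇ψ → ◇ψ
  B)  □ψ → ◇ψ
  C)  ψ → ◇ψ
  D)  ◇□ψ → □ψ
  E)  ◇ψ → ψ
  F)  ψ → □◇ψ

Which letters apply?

A, D

(A) ◇◇ψ → ◇ψ is the dual of axiom 4; it is valid on a frame exactly when R is transitive. Every such R is transitive, so valid.
(B) axiom D: valid iff R is serial. Such an R need not be serial — not valid.
(C) the dual of axiom T: valid iff R is reflexive. Such an R need not be reflexive — not valid.
(D) the dual of axiom 5: valid iff R is euclidean. Every such R is euclidean — valid.
(E) ◇ψ → ψ (the converse of T) corresponds to R being a subset of the identity. Such an R need not be a subset of the identity, so not valid.
(F) ψ → □◇ψ is axiom B, which corresponds to symmetry. Such an R need not be symmetric — not valid.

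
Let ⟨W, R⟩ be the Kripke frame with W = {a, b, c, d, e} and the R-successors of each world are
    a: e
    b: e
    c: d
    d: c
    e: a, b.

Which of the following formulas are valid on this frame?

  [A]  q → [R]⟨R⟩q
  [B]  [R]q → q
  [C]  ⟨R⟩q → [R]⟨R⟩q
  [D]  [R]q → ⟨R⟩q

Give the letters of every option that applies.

R is not reflexive: not a R a.
R is symmetric: every R-edge is matched by its reverse.
R is not euclidean: e R a and e R b but not a R b.
R is serial: every world has an R-successor.
(A) q → [R]⟨R⟩q (axiom B) characterises the symmetric frames. R is symmetric — valid.
(B) [R]q → q is axiom T, which corresponds to reflexivity. R is not reflexive — not valid.
(C) ⟨R⟩q → [R]⟨R⟩q is axiom 5; it is valid on a frame exactly when R is euclidean. R is not euclidean, so not valid.
(D) [R]q → ⟨R⟩q is axiom D, which corresponds to seriality. R is serial — valid.

A, D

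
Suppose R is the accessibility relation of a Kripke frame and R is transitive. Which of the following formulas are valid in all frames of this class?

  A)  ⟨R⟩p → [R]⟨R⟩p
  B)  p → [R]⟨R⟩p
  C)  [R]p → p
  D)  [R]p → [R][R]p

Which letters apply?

(A) ⟨R⟩p → [R]⟨R⟩p (axiom 5) characterises the euclidean frames. Such an R need not be euclidean — not valid.
(B) p → [R]⟨R⟩p (axiom B) characterises the symmetric frames. Such an R need not be symmetric — not valid.
(C) axiom T: valid iff R is reflexive. Such an R need not be reflexive — not valid.
(D) axiom 4: valid iff R is transitive. Every such R is transitive — valid.

D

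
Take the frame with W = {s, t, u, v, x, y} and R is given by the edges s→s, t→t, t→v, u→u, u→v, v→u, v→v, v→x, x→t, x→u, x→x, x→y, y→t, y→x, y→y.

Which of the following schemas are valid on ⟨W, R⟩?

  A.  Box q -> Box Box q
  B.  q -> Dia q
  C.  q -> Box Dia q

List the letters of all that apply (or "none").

B

R is reflexive: each world relates to itself.
R is not symmetric: t R v but not v R t.
R is not transitive: t R v and v R u but not t R u.
(A) Box q -> Box Box q (axiom 4) characterises the transitive frames. R is not transitive — not valid.
(B) the dual of axiom T: valid iff R is reflexive. R is reflexive — valid.
(C) q -> Box Dia q (axiom B) characterises the symmetric frames. R is not symmetric — not valid.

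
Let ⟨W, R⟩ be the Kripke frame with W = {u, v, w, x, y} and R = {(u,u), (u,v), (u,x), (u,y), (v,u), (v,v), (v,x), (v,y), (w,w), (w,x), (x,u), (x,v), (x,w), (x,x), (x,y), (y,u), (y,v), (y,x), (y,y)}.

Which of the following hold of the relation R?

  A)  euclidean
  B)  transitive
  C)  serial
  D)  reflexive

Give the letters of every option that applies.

(A) not euclidean: x R u and x R w but not u R w.
(B) not transitive: u R x and x R w but not u R w.
(C) serial: every world has an R-successor.
(D) reflexive: each world relates to itself.

C, D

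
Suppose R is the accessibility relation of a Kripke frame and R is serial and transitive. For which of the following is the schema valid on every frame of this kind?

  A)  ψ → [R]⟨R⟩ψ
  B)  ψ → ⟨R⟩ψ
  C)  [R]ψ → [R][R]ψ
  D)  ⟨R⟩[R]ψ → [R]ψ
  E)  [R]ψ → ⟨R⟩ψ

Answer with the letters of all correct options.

(A) ψ → [R]⟨R⟩ψ is axiom B; it is valid on a frame exactly when R is symmetric. Such an R need not be symmetric, so not valid.
(B) ψ → ⟨R⟩ψ is the dual of axiom T, which corresponds to reflexivity. Such an R need not be reflexive — not valid.
(C) axiom 4: valid iff R is transitive. Every such R is transitive — valid.
(D) ⟨R⟩[R]ψ → [R]ψ is the dual of axiom 5, which corresponds to the euclidean property. Such an R need not be euclidean — not valid.
(E) [R]ψ → ⟨R⟩ψ is axiom D, which corresponds to seriality. Every such R is serial — valid.

C, E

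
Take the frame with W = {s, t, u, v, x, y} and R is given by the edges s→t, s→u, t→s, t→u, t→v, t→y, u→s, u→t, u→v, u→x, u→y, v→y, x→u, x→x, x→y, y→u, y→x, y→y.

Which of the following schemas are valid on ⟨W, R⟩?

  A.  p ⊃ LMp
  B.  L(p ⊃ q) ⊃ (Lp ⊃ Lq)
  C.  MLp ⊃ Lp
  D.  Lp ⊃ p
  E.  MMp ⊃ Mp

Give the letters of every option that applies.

R is not reflexive: not s R s.
R is not symmetric: t R v but not v R t.
R is not transitive: s R t and t R s but not s R s.
R is not euclidean: t R s and t R v but not s R v.
(A) p ⊃ LMp is axiom B; it is valid on a frame exactly when R is symmetric. R is not symmetric, so not valid.
(B) L(p ⊃ q) ⊃ (Lp ⊃ Lq) is the K axiom; it holds on all frames — valid.
(C) the dual of axiom 5: valid iff R is euclidean. R is not euclidean — not valid.
(D) Lp ⊃ p (axiom T) characterises the reflexive frames. R is not reflexive — not valid.
(E) the dual of axiom 4: valid iff R is transitive. R is not transitive — not valid.

B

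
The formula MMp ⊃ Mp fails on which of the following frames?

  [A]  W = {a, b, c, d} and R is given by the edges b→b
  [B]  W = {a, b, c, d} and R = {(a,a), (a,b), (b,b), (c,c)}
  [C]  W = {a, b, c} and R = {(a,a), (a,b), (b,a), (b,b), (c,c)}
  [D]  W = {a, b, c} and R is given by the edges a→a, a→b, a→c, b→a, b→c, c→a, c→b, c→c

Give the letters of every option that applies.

The schema MMp ⊃ Mp is the dual of axiom 4; it is valid on a frame iff R is transitive.
(A) R is transitive (R is closed under composition), so the schema is valid here.
(B) R is transitive (R is closed under composition), so the schema is valid here.
(C) R is transitive (R is closed under composition), so the schema is valid here.
(D) R is not transitive (b R a and a R b but not b R b), so the schema fails here.

D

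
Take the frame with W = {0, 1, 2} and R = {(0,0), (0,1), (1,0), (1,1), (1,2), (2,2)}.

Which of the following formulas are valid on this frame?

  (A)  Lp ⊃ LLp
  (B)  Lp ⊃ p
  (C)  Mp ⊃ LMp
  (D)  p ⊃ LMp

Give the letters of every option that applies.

R is reflexive: each world relates to itself.
R is not symmetric: 1 R 2 but not 2 R 1.
R is not transitive: 0 R 1 and 1 R 2 but not 0 R 2.
R is not euclidean: 1 R 0 and 1 R 2 but not 0 R 2.
(A) Lp ⊃ LLp is axiom 4; it is valid on a frame exactly when R is transitive. R is not transitive, so not valid.
(B) Lp ⊃ p is axiom T, which corresponds to reflexivity. R is reflexive — valid.
(C) Mp ⊃ LMp (axiom 5) characterises the euclidean frames. R is not euclidean — not valid.
(D) axiom B: valid iff R is symmetric. R is not symmetric — not valid.

B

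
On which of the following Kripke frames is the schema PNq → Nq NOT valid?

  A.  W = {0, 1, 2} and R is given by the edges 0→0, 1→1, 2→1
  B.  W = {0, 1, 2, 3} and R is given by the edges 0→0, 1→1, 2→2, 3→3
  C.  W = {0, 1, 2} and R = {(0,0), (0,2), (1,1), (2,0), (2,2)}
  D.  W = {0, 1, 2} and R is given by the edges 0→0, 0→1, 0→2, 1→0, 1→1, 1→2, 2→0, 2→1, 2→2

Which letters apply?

The schema PNq → Nq is the dual of axiom 5; it is valid on a frame iff R is euclidean.
(A) R is euclidean (any two R-successors of the same world are R-related), so the schema is valid here.
(B) R is euclidean (any two R-successors of the same world are R-related), so the schema is valid here.
(C) R is euclidean (any two R-successors of the same world are R-related), so the schema is valid here.
(D) R is euclidean (any two R-successors of the same world are R-related), so the schema is valid here.

none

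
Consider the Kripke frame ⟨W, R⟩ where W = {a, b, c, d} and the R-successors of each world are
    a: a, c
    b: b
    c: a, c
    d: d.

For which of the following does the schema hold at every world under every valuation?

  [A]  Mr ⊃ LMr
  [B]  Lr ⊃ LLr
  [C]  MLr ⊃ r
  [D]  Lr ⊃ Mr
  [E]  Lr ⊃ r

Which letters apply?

R is reflexive: each world relates to itself.
R is symmetric: every R-edge is matched by its reverse.
R is transitive: R is closed under composition.
R is euclidean: any two R-successors of the same world are R-related.
R is serial: every world has an R-successor.
(A) Mr ⊃ LMr is axiom 5; it is valid on a frame exactly when R is euclidean. R is euclidean, so valid.
(B) Lr ⊃ LLr is axiom 4; it is valid on a frame exactly when R is transitive. R is transitive, so valid.
(C) MLr ⊃ r is the dual of axiom B, which corresponds to symmetry. R is symmetric — valid.
(D) Lr ⊃ Mr is axiom D; it is valid on a frame exactly when R is serial. R is serial, so valid.
(E) axiom T: valid iff R is reflexive. R is reflexive — valid.

A, B, C, D, E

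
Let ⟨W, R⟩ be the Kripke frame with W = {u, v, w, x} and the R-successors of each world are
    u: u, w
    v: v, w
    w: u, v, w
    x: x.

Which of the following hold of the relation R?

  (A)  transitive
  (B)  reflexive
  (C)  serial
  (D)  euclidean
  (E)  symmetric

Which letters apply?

B, C, E

(A) not transitive: u R w and w R v but not u R v.
(B) reflexive: each world relates to itself.
(C) serial: every world has an R-successor.
(D) not euclidean: w R u and w R v but not u R v.
(E) symmetric: every R-edge is matched by its reverse.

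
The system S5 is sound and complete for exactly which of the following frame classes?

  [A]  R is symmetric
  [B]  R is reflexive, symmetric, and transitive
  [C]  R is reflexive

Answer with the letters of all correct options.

B

(A) this class determines KB, not S5.
(B) S5 is sound and complete for exactly this class.
(C) this class determines T (= KT), not S5.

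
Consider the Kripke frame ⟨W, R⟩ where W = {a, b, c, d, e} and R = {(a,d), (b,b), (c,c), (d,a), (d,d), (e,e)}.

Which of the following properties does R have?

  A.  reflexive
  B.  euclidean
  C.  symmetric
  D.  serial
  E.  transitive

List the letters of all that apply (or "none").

(A) not reflexive: not a R a.
(B) not euclidean: d R a and d R a but not a R a.
(C) symmetric: every R-edge is matched by its reverse.
(D) serial: every world has an R-successor.
(E) not transitive: a R d and d R a but not a R a.

C, D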